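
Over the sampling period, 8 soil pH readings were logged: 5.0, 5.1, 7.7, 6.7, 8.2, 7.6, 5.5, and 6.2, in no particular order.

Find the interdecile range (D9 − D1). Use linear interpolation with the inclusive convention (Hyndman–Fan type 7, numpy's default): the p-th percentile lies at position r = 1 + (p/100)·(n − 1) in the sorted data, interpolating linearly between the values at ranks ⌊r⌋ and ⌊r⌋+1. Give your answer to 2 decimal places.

Sorted: 5.0, 5.1, 5.5, 6.2, 6.7, 7.6, 7.7, 8.2.
n = 8.
P10: r = 1.7; ranks 1–2 are 5.0, 5.1; interpolating gives 5.07.
P90: r = 7.3; ranks 7–8 are 7.7, 8.2; interpolating gives 7.85.
Difference: 7.85 − 5.07 = 2.78.

2.78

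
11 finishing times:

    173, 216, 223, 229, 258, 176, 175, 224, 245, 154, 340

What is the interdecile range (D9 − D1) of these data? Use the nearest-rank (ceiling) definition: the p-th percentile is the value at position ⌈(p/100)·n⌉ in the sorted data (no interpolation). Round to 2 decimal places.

Sorted: 154, 173, 175, 176, 216, 223, 224, 229, 245, 258, 340.
n = 11.
P10: rank ⌈10/100·11⌉ = 2 → 173.
P90: rank ⌈90/100·11⌉ = 10 → 258.
Difference: 258 − 173 = 85.

85.00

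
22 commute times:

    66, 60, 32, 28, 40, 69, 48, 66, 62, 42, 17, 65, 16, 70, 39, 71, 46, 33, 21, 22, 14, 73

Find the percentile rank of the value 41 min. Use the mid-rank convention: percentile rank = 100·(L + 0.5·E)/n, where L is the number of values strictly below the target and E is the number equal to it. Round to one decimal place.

Sorted: 14, 16, 17, 21, 22, 28, 32, 33, 39, 40, 42, 46, 48, 60, 62, 65, 66, 66, 69, 70, 71, 73.
Count below 41: L = 10; count equal: E = 0; n = 22.
Percentile rank = 100·(10 + 0.5·0)/22 = 100·10/22 = 45.45.

45.5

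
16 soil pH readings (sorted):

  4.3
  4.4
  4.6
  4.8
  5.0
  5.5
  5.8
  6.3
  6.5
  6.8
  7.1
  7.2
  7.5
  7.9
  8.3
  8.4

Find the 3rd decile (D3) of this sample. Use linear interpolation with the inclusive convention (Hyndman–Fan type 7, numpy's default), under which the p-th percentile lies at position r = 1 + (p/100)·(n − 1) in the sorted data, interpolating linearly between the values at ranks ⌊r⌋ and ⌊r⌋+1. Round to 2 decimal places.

5.25

n = 16.
r = 1 + (30/100)·(16 − 1) = 1 + 4.5 = 5.5.
Rank 5 is 5.0 and rank 6 is 5.5.
Interpolate: 5.0 + 0.5·(5.5 − 5.0) = 5.0 + 0.5·0.5 = 5.25.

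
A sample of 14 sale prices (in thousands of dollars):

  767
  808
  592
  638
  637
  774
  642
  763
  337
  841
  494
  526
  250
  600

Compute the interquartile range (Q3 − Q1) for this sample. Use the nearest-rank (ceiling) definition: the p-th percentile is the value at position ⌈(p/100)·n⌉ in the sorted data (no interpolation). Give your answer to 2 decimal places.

Sorted: 250, 337, 494, 526, 592, 600, 637, 638, 642, 763, 767, 774, 808, 841.
n = 14.
P25: rank ⌈25/100·14⌉ = 4 → 526.
P75: rank ⌈75/100·14⌉ = 11 → 767.
Difference: 767 − 526 = 241.

241.00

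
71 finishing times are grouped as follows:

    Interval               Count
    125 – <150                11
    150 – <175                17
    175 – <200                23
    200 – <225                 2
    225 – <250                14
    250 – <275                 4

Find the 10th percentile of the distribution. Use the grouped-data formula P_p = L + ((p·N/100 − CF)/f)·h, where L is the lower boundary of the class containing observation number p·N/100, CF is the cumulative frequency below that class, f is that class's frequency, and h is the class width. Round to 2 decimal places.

141.14

N = 71; target position k = 10/100 · 71 = 7.1.
Cumulative frequencies: 11, 28, 51, 53, 67, 71.
Observation 7.1 falls in the class 125 – <150.
L = 125, CF = 0, f = 11, h = 25.
P10 = 125 + ((7.1 − 0)/11)·25 = 125 + 16.1364 = 141.136.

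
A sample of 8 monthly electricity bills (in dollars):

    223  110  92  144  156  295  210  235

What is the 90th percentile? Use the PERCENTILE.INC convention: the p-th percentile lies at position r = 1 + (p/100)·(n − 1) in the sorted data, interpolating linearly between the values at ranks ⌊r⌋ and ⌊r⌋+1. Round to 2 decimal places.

253.00

Sorted: 92, 110, 144, 156, 210, 223, 235, 295.
n = 8.
r = 1 + (90/100)·(8 − 1) = 1 + 6.3 = 7.3.
Rank 7 is 235 and rank 8 is 295.
Interpolate: 235 + 0.3·(295 − 235) = 235 + 0.3·60 = 253.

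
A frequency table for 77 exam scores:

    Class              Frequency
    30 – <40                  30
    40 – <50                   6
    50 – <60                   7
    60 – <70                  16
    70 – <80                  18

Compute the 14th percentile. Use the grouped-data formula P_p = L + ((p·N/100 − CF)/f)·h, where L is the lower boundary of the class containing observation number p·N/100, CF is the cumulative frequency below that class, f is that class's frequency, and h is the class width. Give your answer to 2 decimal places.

33.59

N = 77; target position k = 14/100 · 77 = 10.78.
Cumulative frequencies: 30, 36, 43, 59, 77.
Observation 10.78 falls in the class 30 – <40.
L = 30, CF = 0, f = 30, h = 10.
P14 = 30 + ((10.78 − 0)/30)·10 = 30 + 3.59333 = 33.5933.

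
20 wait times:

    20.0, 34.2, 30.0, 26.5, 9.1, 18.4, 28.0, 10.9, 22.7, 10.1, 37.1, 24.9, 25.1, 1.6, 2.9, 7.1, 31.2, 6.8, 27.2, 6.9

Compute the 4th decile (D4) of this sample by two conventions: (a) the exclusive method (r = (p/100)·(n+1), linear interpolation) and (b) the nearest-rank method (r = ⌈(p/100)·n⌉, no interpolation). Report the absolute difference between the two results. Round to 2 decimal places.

3.00

Sorted: 1.6, 2.9, 6.8, 6.9, 7.1, 9.1, 10.1, 10.9, 18.4, 20.0, 22.7, 24.9, 25.1, 26.5, 27.2, 28.0, 30.0, 31.2, 34.2, 37.1.
n = 20.
(a) r = 8.4; between ranks 8 (10.9) and 9 (18.4): 13.9.
(b) the nearest-rank method: rank 8 → 10.9.
|13.9 − 10.9| = 3.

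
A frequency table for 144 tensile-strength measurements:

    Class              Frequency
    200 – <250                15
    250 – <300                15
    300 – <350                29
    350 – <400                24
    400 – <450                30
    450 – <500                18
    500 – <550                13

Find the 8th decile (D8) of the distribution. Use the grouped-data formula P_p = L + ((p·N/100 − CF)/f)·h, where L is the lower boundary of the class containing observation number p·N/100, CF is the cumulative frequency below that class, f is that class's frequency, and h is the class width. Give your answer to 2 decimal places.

N = 144; target position k = 80/100 · 144 = 115.2.
Cumulative frequencies: 15, 30, 59, 83, 113, 131, 144.
Observation 115.2 falls in the class 450 – <500.
L = 450, CF = 113, f = 18, h = 50.
P80 = 450 + ((115.2 − 113)/18)·50 = 450 + 6.11111 = 456.111.

456.11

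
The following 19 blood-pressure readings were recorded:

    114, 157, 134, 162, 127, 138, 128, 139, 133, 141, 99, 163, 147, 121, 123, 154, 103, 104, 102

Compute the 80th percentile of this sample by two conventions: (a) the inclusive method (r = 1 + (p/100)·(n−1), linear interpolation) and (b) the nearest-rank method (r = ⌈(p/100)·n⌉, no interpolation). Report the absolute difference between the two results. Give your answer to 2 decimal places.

Sorted: 99, 102, 103, 104, 114, 121, 123, 127, 128, 133, 134, 138, 139, 141, 147, 154, 157, 162, 163.
n = 19.
(a) r = 15.4; between ranks 15 (147) and 16 (154): 149.8.
(b) the nearest-rank method: rank 16 → 154.
|149.8 − 154| = 4.2.

4.20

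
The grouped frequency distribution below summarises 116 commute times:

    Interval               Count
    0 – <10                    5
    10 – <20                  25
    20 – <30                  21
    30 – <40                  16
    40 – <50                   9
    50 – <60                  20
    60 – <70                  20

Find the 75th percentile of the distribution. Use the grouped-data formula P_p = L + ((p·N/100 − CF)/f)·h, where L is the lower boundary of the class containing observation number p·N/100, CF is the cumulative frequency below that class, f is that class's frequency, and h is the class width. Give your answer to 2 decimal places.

N = 116; target position k = 75/100 · 116 = 87.
Cumulative frequencies: 5, 30, 51, 67, 76, 96, 116.
Observation 87 falls in the class 50 – <60.
L = 50, CF = 76, f = 20, h = 10.
P75 = 50 + ((87 − 76)/20)·10 = 50 + 5.5 = 55.5.

55.50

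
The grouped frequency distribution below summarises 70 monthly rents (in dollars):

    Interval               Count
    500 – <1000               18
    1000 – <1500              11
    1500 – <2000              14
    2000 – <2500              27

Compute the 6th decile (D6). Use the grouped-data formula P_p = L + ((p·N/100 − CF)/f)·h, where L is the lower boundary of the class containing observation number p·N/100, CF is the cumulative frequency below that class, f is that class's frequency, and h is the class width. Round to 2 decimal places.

1964.29

N = 70; target position k = 60/100 · 70 = 42.
Cumulative frequencies: 18, 29, 43, 70.
Observation 42 falls in the class 1500 – <2000.
L = 1500, CF = 29, f = 14, h = 500.
P60 = 1500 + ((42 − 29)/14)·500 = 1500 + 464.286 = 1964.29.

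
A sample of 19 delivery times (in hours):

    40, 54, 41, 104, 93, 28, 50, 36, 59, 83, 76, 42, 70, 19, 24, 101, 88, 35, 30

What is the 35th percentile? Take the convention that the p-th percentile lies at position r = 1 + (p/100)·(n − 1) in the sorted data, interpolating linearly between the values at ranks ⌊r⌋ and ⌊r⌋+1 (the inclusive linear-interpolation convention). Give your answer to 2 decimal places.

40.30

Sorted: 19, 24, 28, 30, 35, 36, 40, 41, 42, 50, 54, 59, 70, 76, 83, 88, 93, 101, 104.
n = 19.
r = 1 + (35/100)·(19 − 1) = 1 + 6.3 = 7.3.
Rank 7 is 40 and rank 8 is 41.
Interpolate: 40 + 0.3·(41 − 40) = 40 + 0.3·1 = 40.3.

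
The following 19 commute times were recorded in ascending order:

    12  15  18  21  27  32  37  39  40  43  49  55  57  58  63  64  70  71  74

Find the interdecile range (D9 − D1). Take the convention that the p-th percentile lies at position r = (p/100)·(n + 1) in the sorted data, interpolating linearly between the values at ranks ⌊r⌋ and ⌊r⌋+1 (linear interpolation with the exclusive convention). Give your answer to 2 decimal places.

56.00

n = 19.
P10: r = 2 (integer) → 15.
P90: r = 18 (integer) → 71.
Difference: 71 − 15 = 56.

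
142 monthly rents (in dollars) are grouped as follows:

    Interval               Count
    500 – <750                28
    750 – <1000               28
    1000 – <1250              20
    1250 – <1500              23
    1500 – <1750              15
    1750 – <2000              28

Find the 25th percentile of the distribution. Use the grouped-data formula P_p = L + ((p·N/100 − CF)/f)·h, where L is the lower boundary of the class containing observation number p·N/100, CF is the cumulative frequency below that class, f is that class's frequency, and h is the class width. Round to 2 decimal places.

816.96

N = 142; target position k = 25/100 · 142 = 35.5.
Cumulative frequencies: 28, 56, 76, 99, 114, 142.
Observation 35.5 falls in the class 750 – <1000.
L = 750, CF = 28, f = 28, h = 250.
P25 = 750 + ((35.5 − 28)/28)·250 = 750 + 66.9643 = 816.964.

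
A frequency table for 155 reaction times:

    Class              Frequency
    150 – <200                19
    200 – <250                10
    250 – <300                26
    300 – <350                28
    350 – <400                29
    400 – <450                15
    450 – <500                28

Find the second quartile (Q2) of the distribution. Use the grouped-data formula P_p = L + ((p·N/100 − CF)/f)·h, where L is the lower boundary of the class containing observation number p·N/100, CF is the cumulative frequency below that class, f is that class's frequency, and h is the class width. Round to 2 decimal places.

N = 155; target position k = 50/100 · 155 = 77.5.
Cumulative frequencies: 19, 29, 55, 83, 112, 127, 155.
Observation 77.5 falls in the class 300 – <350.
L = 300, CF = 55, f = 28, h = 50.
P50 = 300 + ((77.5 − 55)/28)·50 = 300 + 40.1786 = 340.179.

340.18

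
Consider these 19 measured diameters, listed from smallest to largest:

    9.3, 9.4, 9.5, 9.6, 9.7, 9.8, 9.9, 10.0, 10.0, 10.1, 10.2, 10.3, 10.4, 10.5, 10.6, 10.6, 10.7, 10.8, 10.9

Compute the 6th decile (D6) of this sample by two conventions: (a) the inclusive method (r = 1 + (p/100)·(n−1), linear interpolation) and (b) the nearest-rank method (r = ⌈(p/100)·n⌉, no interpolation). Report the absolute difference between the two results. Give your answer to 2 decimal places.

0.02

n = 19.
(a) r = 11.8; between ranks 11 (10.2) and 12 (10.3): 10.28.
(b) the nearest-rank method: rank 12 → 10.3.
|10.28 − 10.3| = 0.02.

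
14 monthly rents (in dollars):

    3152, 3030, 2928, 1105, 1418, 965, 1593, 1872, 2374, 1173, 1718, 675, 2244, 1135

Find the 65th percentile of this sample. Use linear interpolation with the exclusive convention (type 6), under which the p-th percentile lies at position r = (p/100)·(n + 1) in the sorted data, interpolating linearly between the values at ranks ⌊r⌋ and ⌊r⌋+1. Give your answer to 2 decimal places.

2151.00

Sorted: 675, 965, 1105, 1135, 1173, 1418, 1593, 1718, 1872, 2244, 2374, 2928, 3030, 3152.
n = 14.
r = (65/100)·(14 + 1) = 9.75.
Rank 9 is 1872 and rank 10 is 2244.
Interpolate: 1872 + 0.75·(2244 − 1872) = 1872 + 0.75·372 = 2151.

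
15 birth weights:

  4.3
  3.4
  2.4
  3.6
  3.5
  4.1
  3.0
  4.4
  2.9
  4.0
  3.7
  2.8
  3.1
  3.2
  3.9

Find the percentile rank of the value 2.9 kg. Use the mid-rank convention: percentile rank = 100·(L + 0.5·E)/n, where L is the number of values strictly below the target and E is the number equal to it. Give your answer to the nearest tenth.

16.7

Sorted: 2.4, 2.8, 2.9, 3.0, 3.1, 3.2, 3.4, 3.5, 3.6, 3.7, 3.9, 4.0, 4.1, 4.3, 4.4.
Count below 2.9: L = 2; count equal: E = 1; n = 15.
Percentile rank = 100·(2 + 0.5·1)/15 = 100·2.5/15 = 16.67.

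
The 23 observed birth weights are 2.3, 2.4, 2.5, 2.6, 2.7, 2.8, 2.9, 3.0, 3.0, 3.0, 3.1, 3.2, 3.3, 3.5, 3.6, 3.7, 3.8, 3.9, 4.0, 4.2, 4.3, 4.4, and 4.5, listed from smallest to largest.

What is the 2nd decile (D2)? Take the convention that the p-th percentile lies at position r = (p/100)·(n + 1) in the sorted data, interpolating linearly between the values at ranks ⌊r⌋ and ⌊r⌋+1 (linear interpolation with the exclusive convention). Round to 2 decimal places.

2.68

n = 23.
r = (20/100)·(23 + 1) = 4.8.
Rank 4 is 2.6 and rank 5 is 2.7.
Interpolate: 2.6 + 0.8·(2.7 − 2.6) = 2.6 + 0.8·0.1 = 2.68.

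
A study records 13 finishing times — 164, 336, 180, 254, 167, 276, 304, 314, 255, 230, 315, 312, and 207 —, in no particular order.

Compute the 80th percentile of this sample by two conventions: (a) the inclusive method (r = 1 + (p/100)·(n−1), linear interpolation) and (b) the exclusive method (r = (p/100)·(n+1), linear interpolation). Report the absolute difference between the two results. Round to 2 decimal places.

1.00

Sorted: 164, 167, 180, 207, 230, 254, 255, 276, 304, 312, 314, 315, 336.
n = 13.
(a) r = 10.6; between ranks 10 (312) and 11 (314): 313.2.
(b) r = 11.2; between ranks 11 (314) and 12 (315): 314.2.
|313.2 − 314.2| = 1.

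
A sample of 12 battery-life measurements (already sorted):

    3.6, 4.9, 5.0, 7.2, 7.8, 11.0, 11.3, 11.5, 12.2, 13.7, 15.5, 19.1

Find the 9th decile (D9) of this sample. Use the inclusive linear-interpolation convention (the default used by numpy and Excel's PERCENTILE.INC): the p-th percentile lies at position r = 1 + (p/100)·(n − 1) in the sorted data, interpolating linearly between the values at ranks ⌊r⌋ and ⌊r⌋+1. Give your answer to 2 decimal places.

n = 12.
r = 1 + (90/100)·(12 − 1) = 1 + 9.9 = 10.9.
Rank 10 is 13.7 and rank 11 is 15.5.
Interpolate: 13.7 + 0.9·(15.5 − 13.7) = 13.7 + 0.9·1.8 = 15.32.

15.32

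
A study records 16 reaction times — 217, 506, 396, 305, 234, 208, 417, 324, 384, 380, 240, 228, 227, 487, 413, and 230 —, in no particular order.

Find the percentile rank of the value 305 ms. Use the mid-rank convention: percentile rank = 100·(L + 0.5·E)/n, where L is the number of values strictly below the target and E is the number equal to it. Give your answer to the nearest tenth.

Sorted: 208, 217, 227, 228, 230, 234, 240, 305, 324, 380, 384, 396, 413, 417, 487, 506.
Count below 305: L = 7; count equal: E = 1; n = 16.
Percentile rank = 100·(7 + 0.5·1)/16 = 100·7.5/16 = 46.88.

46.9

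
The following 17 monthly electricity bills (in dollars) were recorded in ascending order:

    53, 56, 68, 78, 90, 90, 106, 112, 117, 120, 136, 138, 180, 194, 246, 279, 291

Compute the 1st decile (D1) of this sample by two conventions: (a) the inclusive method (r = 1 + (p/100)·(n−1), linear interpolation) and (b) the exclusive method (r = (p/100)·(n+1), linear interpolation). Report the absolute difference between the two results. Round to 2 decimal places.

n = 17.
(a) r = 2.6; between ranks 2 (56) and 3 (68): 63.2.
(b) r = 1.8; between ranks 1 (53) and 2 (56): 55.4.
|63.2 − 55.4| = 7.8.

7.80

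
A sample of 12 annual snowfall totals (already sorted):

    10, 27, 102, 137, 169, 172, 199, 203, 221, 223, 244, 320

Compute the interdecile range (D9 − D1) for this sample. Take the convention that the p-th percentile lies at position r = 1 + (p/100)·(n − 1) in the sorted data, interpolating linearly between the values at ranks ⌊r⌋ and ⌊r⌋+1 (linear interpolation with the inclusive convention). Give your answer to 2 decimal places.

n = 12.
P10: r = 2.1; ranks 2–3 are 27, 102; interpolating gives 34.5.
P90: r = 10.9; ranks 10–11 are 223, 244; interpolating gives 241.9.
Difference: 241.9 − 34.5 = 207.4.

207.40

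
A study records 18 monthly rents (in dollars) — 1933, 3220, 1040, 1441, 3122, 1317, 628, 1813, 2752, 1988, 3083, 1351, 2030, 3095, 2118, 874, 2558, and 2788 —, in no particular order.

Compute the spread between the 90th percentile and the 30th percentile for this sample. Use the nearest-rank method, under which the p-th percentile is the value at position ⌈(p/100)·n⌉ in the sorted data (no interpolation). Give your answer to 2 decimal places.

Sorted: 628, 874, 1040, 1317, 1351, 1441, 1813, 1933, 1988, 2030, 2118, 2558, 2752, 2788, 3083, 3095, 3122, 3220.
n = 18.
P30: rank ⌈30/100·18⌉ = 6 → 1441.
P90: rank ⌈90/100·18⌉ = 17 → 3122.
Difference: 3122 − 1441 = 1681.

1681.00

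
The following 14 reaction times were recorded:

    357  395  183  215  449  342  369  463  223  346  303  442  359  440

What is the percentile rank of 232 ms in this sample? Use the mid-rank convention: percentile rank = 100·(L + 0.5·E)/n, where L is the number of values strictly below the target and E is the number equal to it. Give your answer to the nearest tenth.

Sorted: 183, 215, 223, 303, 342, 346, 357, 359, 369, 395, 440, 442, 449, 463.
Count below 232: L = 3; count equal: E = 0; n = 14.
Percentile rank = 100·(3 + 0.5·0)/14 = 100·3/14 = 21.43.

21.4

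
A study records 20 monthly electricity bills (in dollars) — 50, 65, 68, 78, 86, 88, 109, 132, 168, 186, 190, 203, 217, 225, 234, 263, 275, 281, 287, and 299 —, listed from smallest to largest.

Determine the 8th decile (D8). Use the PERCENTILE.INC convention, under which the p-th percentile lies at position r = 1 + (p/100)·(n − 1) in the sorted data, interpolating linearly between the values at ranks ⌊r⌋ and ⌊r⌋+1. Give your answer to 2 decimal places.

265.40

n = 20.
r = 1 + (80/100)·(20 − 1) = 1 + 15.2 = 16.2.
Rank 16 is 263 and rank 17 is 275.
Interpolate: 263 + 0.2·(275 − 263) = 263 + 0.2·12 = 265.4.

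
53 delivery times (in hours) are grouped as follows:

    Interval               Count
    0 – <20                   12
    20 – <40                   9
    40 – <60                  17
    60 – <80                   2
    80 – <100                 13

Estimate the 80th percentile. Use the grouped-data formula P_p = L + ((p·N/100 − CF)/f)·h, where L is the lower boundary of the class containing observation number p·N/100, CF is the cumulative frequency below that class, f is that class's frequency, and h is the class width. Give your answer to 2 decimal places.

83.69

N = 53; target position k = 80/100 · 53 = 42.4.
Cumulative frequencies: 12, 21, 38, 40, 53.
Observation 42.4 falls in the class 80 – <100.
L = 80, CF = 40, f = 13, h = 20.
P80 = 80 + ((42.4 − 40)/13)·20 = 80 + 3.69231 = 83.6923.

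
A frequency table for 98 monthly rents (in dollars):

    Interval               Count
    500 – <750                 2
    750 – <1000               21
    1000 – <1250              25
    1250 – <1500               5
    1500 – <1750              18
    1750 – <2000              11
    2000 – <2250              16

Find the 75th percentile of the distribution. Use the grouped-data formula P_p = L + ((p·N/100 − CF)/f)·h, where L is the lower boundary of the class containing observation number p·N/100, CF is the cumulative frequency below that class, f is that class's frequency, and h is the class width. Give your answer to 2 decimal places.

1806.82

N = 98; target position k = 75/100 · 98 = 73.5.
Cumulative frequencies: 2, 23, 48, 53, 71, 82, 98.
Observation 73.5 falls in the class 1750 – <2000.
L = 1750, CF = 71, f = 11, h = 250.
P75 = 1750 + ((73.5 − 71)/11)·250 = 1750 + 56.8182 = 1806.82.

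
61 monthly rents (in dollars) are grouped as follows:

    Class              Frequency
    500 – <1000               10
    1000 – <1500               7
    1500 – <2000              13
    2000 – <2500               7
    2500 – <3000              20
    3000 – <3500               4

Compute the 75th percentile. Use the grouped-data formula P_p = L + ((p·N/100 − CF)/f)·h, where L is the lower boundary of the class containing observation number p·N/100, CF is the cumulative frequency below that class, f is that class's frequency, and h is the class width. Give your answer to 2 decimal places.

N = 61; target position k = 75/100 · 61 = 45.75.
Cumulative frequencies: 10, 17, 30, 37, 57, 61.
Observation 45.75 falls in the class 2500 – <3000.
L = 2500, CF = 37, f = 20, h = 500.
P75 = 2500 + ((45.75 − 37)/20)·500 = 2500 + 218.75 = 2718.75.

2718.75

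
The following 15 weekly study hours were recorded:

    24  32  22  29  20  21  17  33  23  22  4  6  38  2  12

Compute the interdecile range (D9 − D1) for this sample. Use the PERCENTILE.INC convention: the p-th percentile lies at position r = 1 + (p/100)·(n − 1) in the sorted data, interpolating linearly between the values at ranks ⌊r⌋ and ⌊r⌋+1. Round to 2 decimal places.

27.80

Sorted: 2, 4, 6, 12, 17, 20, 21, 22, 22, 23, 24, 29, 32, 33, 38.
n = 15.
P10: r = 2.4; ranks 2–3 are 4, 6; interpolating gives 4.8.
P90: r = 13.6; ranks 13–14 are 32, 33; interpolating gives 32.6.
Difference: 32.6 − 4.8 = 27.8.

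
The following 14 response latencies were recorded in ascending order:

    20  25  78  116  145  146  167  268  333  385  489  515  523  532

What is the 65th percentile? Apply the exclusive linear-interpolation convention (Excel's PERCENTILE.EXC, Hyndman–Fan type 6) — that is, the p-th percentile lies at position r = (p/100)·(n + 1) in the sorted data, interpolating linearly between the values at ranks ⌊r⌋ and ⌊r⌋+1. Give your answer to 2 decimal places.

n = 14.
r = (65/100)·(14 + 1) = 9.75.
Rank 9 is 333 and rank 10 is 385.
Interpolate: 333 + 0.75·(385 − 333) = 333 + 0.75·52 = 372.

372.00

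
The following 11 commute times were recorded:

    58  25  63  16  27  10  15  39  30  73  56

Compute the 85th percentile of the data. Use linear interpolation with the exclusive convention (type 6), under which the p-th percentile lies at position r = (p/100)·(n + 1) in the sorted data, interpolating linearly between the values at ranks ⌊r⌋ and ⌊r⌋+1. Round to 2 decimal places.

Sorted: 10, 15, 16, 25, 27, 30, 39, 56, 58, 63, 73.
n = 11.
r = (85/100)·(11 + 1) = 10.2.
Rank 10 is 63 and rank 11 is 73.
Interpolate: 63 + 0.2·(73 − 63) = 63 + 0.2·10 = 65.

65.00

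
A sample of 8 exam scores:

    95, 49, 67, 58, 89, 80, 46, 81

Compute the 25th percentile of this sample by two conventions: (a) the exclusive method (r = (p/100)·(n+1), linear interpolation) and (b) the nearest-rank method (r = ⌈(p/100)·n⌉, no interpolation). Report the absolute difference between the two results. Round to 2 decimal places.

Sorted: 46, 49, 58, 67, 80, 81, 89, 95.
n = 8.
(a) r = 2.25; between ranks 2 (49) and 3 (58): 51.25.
(b) the nearest-rank method: rank 2 → 49.
|51.25 − 49| = 2.25.

2.25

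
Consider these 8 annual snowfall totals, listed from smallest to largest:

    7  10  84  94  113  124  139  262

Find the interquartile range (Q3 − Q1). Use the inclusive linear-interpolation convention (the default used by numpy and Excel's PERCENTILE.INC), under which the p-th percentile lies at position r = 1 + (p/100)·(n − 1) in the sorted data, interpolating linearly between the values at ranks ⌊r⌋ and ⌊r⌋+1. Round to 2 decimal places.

n = 8.
P25: r = 2.75; ranks 2–3 are 10, 84; interpolating gives 65.5.
P75: r = 6.25; ranks 6–7 are 124, 139; interpolating gives 127.75.
Difference: 127.75 − 65.5 = 62.25.

62.25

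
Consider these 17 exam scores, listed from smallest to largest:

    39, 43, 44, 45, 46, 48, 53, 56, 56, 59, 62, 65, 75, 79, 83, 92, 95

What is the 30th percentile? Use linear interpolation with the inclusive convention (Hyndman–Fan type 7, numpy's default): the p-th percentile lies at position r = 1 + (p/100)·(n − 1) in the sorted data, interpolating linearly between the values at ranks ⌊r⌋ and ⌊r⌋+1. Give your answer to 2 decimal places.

n = 17.
r = 1 + (30/100)·(17 − 1) = 1 + 4.8 = 5.8.
Rank 5 is 46 and rank 6 is 48.
Interpolate: 46 + 0.8·(48 − 46) = 46 + 0.8·2 = 47.6.

47.60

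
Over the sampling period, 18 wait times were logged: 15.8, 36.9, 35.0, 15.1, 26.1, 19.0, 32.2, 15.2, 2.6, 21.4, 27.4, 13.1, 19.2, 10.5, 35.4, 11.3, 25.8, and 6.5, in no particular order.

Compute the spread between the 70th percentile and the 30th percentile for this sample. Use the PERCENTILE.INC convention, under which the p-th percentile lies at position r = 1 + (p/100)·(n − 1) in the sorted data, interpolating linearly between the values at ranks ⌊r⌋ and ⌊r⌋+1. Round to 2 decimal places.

10.96

Sorted: 2.6, 6.5, 10.5, 11.3, 13.1, 15.1, 15.2, 15.8, 19.0, 19.2, 21.4, 25.8, 26.1, 27.4, 32.2, 35.0, 35.4, 36.9.
n = 18.
P30: r = 6.1; ranks 6–7 are 15.1, 15.2; interpolating gives 15.11.
P70: r = 12.9; ranks 12–13 are 25.8, 26.1; interpolating gives 26.07.
Difference: 26.07 − 15.11 = 10.96.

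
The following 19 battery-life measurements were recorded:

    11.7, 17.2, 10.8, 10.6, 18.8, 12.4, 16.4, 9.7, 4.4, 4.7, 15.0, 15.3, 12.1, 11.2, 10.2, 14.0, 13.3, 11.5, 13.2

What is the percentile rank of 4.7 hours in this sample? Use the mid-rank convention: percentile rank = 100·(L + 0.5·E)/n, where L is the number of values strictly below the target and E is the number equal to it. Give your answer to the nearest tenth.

Sorted: 4.4, 4.7, 9.7, 10.2, 10.6, 10.8, 11.2, 11.5, 11.7, 12.1, 12.4, 13.2, 13.3, 14.0, 15.0, 15.3, 16.4, 17.2, 18.8.
Count below 4.7: L = 1; count equal: E = 1; n = 19.
Percentile rank = 100·(1 + 0.5·1)/19 = 100·1.5/19 = 7.895.

7.9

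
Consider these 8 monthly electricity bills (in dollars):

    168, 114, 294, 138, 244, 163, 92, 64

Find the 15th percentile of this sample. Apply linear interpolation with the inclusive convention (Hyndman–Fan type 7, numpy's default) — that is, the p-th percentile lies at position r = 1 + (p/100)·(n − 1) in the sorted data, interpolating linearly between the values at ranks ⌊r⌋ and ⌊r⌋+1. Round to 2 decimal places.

93.10

Sorted: 64, 92, 114, 138, 163, 168, 244, 294.
n = 8.
r = 1 + (15/100)·(8 − 1) = 1 + 1.05 = 2.05.
Rank 2 is 92 and rank 3 is 114.
Interpolate: 92 + 0.05·(114 − 92) = 92 + 0.05·22 = 93.1.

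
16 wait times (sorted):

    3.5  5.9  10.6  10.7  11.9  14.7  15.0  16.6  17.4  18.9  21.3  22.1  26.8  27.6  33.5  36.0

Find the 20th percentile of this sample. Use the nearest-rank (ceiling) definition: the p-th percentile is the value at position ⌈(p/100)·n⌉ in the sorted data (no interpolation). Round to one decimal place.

10.7

n = 16.
Position = ⌈20/100 · 16⌉ = ⌈3.2⌉ = 4.
The value at rank 4 is 10.7.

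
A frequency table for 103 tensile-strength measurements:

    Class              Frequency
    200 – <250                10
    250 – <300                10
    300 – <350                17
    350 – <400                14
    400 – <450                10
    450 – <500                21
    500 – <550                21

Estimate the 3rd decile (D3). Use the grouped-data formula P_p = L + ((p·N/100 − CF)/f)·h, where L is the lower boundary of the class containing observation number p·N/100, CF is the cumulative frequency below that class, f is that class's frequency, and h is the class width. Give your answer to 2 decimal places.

N = 103; target position k = 30/100 · 103 = 30.9.
Cumulative frequencies: 10, 20, 37, 51, 61, 82, 103.
Observation 30.9 falls in the class 300 – <350.
L = 300, CF = 20, f = 17, h = 50.
P30 = 300 + ((30.9 − 20)/17)·50 = 300 + 32.0588 = 332.059.

332.06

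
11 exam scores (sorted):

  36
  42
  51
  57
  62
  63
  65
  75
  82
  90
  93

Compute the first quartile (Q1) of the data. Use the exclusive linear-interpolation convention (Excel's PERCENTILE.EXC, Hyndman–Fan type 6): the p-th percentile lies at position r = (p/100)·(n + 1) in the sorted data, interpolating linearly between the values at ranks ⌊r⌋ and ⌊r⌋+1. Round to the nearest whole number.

51

n = 11.
r = (25/100)·(11 + 1) = 3.
r is an integer, so P25 is the value at rank 3: 51.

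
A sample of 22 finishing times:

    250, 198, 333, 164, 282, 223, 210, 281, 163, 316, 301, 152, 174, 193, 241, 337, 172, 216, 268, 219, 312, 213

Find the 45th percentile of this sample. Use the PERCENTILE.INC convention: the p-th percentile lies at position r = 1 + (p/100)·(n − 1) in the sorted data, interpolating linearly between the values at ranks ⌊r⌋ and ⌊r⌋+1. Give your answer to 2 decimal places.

217.35

Sorted: 152, 163, 164, 172, 174, 193, 198, 210, 213, 216, 219, 223, 241, 250, 268, 281, 282, 301, 312, 316, 333, 337.
n = 22.
r = 1 + (45/100)·(22 − 1) = 1 + 9.45 = 10.45.
Rank 10 is 216 and rank 11 is 219.
Interpolate: 216 + 0.45·(219 − 216) = 216 + 0.45·3 = 217.35.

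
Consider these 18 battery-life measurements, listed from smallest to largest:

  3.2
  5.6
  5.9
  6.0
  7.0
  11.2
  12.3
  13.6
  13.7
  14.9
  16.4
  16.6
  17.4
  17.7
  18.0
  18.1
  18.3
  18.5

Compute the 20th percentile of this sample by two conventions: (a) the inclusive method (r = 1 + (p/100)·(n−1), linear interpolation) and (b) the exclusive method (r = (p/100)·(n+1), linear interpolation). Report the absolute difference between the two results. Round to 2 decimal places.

n = 18.
(a) r = 4.4; between ranks 4 (6.0) and 5 (7.0): 6.4.
(b) r = 3.8; between ranks 3 (5.9) and 4 (6.0): 5.98.
|6.4 − 5.98| = 0.42.

0.42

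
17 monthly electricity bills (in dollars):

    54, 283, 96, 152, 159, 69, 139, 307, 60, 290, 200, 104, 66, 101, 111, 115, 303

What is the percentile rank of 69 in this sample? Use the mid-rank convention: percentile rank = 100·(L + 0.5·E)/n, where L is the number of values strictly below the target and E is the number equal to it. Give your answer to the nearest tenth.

Sorted: 54, 60, 66, 69, 96, 101, 104, 111, 115, 139, 152, 159, 200, 283, 290, 303, 307.
Count below 69: L = 3; count equal: E = 1; n = 17.
Percentile rank = 100·(3 + 0.5·1)/17 = 100·3.5/17 = 20.59.

20.6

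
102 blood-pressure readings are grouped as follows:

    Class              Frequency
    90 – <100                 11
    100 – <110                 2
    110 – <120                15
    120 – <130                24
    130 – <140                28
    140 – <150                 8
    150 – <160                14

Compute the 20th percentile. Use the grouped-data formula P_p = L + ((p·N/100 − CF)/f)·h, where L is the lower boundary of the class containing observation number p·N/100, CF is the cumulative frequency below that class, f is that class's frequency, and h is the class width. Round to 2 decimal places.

N = 102; target position k = 20/100 · 102 = 20.4.
Cumulative frequencies: 11, 13, 28, 52, 80, 88, 102.
Observation 20.4 falls in the class 110 – <120.
L = 110, CF = 13, f = 15, h = 10.
P20 = 110 + ((20.4 − 13)/15)·10 = 110 + 4.93333 = 114.933.

114.93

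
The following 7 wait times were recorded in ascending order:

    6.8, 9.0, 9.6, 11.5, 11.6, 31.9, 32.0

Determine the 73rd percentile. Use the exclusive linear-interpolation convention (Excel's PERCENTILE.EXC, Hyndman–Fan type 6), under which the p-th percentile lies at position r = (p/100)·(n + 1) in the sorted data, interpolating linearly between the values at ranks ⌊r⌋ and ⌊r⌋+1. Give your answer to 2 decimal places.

28.65

n = 7.
r = (73/100)·(7 + 1) = 5.84.
Rank 5 is 11.6 and rank 6 is 31.9.
Interpolate: 11.6 + 0.84·(31.9 − 11.6) = 11.6 + 0.84·20.3 = 28.652.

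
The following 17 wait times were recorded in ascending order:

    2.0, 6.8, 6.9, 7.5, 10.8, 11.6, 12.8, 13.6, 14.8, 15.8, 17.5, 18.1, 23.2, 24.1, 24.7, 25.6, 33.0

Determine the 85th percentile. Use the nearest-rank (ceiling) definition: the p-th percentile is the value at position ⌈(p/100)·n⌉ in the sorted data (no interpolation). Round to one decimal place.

n = 17.
Position = ⌈85/100 · 17⌉ = ⌈14.45⌉ = 15.
The value at rank 15 is 24.7.

24.7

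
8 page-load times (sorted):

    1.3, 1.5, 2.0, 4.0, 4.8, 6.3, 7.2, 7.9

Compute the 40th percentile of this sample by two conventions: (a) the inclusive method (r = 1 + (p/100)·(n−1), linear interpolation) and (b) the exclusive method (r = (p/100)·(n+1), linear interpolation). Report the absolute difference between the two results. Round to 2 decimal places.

n = 8.
(a) r = 3.8; between ranks 3 (2.0) and 4 (4.0): 3.6.
(b) r = 3.6; between ranks 3 (2.0) and 4 (4.0): 3.2.
|3.6 − 3.2| = 0.4.

0.40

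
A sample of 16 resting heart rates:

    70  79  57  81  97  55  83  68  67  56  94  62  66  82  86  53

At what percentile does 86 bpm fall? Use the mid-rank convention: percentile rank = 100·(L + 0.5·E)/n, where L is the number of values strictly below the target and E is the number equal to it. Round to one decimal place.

Sorted: 53, 55, 56, 57, 62, 66, 67, 68, 70, 79, 81, 82, 83, 86, 94, 97.
Count below 86: L = 13; count equal: E = 1; n = 16.
Percentile rank = 100·(13 + 0.5·1)/16 = 100·13.5/16 = 84.38.

84.4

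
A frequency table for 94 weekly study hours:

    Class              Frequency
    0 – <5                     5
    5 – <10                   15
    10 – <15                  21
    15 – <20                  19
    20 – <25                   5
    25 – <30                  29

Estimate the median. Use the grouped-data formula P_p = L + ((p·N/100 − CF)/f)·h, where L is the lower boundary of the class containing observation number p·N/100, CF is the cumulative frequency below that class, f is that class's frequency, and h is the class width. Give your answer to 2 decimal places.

16.58

N = 94; target position k = 50/100 · 94 = 47.
Cumulative frequencies: 5, 20, 41, 60, 65, 94.
Observation 47 falls in the class 15 – <20.
L = 15, CF = 41, f = 19, h = 5.
P50 = 15 + ((47 − 41)/19)·5 = 15 + 1.57895 = 16.5789.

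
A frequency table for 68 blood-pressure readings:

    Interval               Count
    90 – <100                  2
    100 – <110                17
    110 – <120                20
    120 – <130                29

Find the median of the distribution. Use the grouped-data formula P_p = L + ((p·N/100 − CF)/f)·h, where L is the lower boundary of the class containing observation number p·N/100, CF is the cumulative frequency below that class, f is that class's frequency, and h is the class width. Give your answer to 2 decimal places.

117.50

N = 68; target position k = 50/100 · 68 = 34.
Cumulative frequencies: 2, 19, 39, 68.
Observation 34 falls in the class 110 – <120.
L = 110, CF = 19, f = 20, h = 10.
P50 = 110 + ((34 − 19)/20)·10 = 110 + 7.5 = 117.5.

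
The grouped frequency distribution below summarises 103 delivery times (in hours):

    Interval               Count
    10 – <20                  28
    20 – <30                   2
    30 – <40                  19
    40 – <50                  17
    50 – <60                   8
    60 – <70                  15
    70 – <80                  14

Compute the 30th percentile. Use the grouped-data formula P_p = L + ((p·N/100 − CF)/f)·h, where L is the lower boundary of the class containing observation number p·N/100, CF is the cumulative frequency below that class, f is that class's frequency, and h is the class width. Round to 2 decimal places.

30.47

N = 103; target position k = 30/100 · 103 = 30.9.
Cumulative frequencies: 28, 30, 49, 66, 74, 89, 103.
Observation 30.9 falls in the class 30 – <40.
L = 30, CF = 30, f = 19, h = 10.
P30 = 30 + ((30.9 − 30)/19)·10 = 30 + 0.473684 = 30.4737.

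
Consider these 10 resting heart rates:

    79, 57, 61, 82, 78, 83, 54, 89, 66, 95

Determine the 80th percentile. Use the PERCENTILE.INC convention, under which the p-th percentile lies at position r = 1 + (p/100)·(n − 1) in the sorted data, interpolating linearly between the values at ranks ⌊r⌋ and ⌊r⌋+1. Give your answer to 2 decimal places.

Sorted: 54, 57, 61, 66, 78, 79, 82, 83, 89, 95.
n = 10.
r = 1 + (80/100)·(10 − 1) = 1 + 7.2 = 8.2.
Rank 8 is 83 and rank 9 is 89.
Interpolate: 83 + 0.2·(89 − 83) = 83 + 0.2·6 = 84.2.

84.20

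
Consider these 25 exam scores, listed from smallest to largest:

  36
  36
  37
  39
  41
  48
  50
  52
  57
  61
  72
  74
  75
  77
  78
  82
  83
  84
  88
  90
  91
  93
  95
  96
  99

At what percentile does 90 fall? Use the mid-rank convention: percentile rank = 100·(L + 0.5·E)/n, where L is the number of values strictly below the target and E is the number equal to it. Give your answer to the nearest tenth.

Count below 90: L = 19; count equal: E = 1; n = 25.
Percentile rank = 100·(19 + 0.5·1)/25 = 100·19.5/25 = 78.

78.0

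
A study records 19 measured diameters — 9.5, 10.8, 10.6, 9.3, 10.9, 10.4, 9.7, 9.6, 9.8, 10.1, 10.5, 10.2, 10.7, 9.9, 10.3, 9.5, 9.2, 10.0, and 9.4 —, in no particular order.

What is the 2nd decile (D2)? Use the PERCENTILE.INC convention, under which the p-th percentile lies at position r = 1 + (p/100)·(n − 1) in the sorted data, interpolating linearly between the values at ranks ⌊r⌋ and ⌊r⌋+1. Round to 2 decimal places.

9.50

Sorted: 9.2, 9.3, 9.4, 9.5, 9.5, 9.6, 9.7, 9.8, 9.9, 10.0, 10.1, 10.2, 10.3, 10.4, 10.5, 10.6, 10.7, 10.8, 10.9.
n = 19.
r = 1 + (20/100)·(19 − 1) = 1 + 3.6 = 4.6.
Rank 4 is 9.5 and rank 5 is 9.5.
Interpolate: 9.5 + 0.6·(9.5 − 9.5) = 9.5 + 0.6·0 = 9.5.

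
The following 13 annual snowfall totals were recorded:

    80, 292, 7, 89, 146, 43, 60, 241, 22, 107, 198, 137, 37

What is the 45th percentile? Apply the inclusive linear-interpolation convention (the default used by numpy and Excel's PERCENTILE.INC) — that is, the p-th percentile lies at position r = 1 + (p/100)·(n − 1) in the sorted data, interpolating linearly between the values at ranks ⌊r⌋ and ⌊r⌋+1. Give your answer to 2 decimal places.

Sorted: 7, 22, 37, 43, 60, 80, 89, 107, 137, 146, 198, 241, 292.
n = 13.
r = 1 + (45/100)·(13 − 1) = 1 + 5.4 = 6.4.
Rank 6 is 80 and rank 7 is 89.
Interpolate: 80 + 0.4·(89 − 80) = 80 + 0.4·9 = 83.6.

83.60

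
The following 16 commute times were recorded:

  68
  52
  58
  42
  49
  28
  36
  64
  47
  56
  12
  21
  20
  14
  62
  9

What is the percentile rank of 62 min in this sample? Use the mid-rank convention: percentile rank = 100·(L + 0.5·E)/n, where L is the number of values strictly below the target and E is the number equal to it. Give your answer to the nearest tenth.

84.4

Sorted: 9, 12, 14, 20, 21, 28, 36, 42, 47, 49, 52, 56, 58, 62, 64, 68.
Count below 62: L = 13; count equal: E = 1; n = 16.
Percentile rank = 100·(13 + 0.5·1)/16 = 100·13.5/16 = 84.38.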